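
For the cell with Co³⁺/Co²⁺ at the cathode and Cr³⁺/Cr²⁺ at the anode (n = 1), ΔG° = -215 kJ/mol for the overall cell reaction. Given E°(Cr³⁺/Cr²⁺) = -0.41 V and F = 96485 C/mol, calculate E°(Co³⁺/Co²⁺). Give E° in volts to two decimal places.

+1.82 V

E°cell = −ΔG°/(nF) = −(-215×10³)/((1)(96485)) = +2.228 V.
Since Co³⁺/Co²⁺ is the cathode and Cr³⁺/Cr²⁺ the anode, E°cell = E°(Co³⁺/Co²⁺) − E°(Cr³⁺/Cr²⁺).
So E°(Co³⁺/Co²⁺) = E°cell + E°(Cr³⁺/Cr²⁺) = +2.228 + (-0.41) = +1.82 V.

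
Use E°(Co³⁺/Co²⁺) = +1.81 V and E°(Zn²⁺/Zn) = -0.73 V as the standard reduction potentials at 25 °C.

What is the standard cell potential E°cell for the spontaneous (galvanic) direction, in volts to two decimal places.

The Co³⁺/Co²⁺ couple has the higher reduction potential, so it is the cathode; Zn²⁺/Zn is oxidised at the anode.
E°cell = E°(cathode) − E°(anode) = (+1.81) − (-0.73) = +2.54 V.

+2.54 V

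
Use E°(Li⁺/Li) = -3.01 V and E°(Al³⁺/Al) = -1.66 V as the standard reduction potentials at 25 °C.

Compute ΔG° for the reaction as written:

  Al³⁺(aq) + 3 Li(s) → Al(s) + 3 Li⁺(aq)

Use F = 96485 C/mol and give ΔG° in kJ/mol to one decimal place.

-390.8 kJ/mol

As written, Al³⁺/Al is reduced (cathode) and Li⁺/Li is oxidised (anode), so E°cell = (-1.66) − (-3.01) = +1.35 V.
Balancing electrons gives n = 3.
ΔG° = −nFE° = −(3)(96485)(+1.35) = -390,764 J = -390.8 kJ/mol.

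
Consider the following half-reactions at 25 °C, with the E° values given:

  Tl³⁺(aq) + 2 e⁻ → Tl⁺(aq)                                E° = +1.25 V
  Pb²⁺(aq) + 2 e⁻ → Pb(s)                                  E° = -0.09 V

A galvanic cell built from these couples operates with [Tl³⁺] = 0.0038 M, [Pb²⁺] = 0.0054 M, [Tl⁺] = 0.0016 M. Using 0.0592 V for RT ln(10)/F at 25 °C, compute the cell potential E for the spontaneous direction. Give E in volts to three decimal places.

+1.418 V

Tl³⁺/Tl⁺ is the cathode (higher E°), Pb²⁺/Pb the anode: E°cell = +1.25 − (-0.09) = +1.34 V, n = 2.
Overall: Tl³⁺(aq) + Pb(s) → Tl⁺(aq) + Pb²⁺(aq)
Q = [Tl⁺]·[Pb²⁺] / ([Tl³⁺]); log Q = -2.643.
E = E° − (0.0592/n) log Q = +1.34 − (0.0592/2)(-2.643) = +1.418 V.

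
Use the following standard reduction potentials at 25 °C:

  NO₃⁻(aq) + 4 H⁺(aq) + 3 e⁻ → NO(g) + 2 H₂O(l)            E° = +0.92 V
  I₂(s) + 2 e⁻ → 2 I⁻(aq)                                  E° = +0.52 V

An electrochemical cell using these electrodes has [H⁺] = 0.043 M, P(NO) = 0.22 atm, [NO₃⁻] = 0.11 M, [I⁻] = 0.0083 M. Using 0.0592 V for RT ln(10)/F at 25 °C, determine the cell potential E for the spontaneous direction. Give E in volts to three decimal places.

NO₃⁻/NO is the cathode (higher E°), I₂/I⁻ the anode: E°cell = +0.92 − (+0.52) = +0.40 V, n = 6.
Overall: 2 NO₃⁻(aq) + 8 H⁺(aq) + 6 I⁻(aq) → 2 NO(g) + 4 H₂O(l) + 3 I₂(s)
Q = P(NO)^2 / ([NO₃⁻]^2·[H⁺]^8·[I⁻]^6); log Q = 24.020.
E = E° − (0.0592/n) log Q = +0.40 − (0.0592/6)(24.020) = +0.163 V.

+0.163 V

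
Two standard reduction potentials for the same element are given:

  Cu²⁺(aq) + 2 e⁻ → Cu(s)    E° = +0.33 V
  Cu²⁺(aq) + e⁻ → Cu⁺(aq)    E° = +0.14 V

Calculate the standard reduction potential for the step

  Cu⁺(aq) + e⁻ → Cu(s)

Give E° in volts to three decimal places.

Sequential free energies add, so n₃E°₃ = n₁E°₁ + n₂E°₂.
With n₃ = 2, and the known step contributing 1×(+0.14) V, the unknown satisfies 1·E° = 2×(+0.33) − 1×(+0.14) = +0.520.
E° = +0.520 / 1 = +0.520 V.

+0.520 V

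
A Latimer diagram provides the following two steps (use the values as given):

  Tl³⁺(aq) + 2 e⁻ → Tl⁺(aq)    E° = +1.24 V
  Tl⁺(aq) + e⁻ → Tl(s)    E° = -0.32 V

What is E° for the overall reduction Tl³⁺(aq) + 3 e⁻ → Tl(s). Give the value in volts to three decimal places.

+0.720 V

Standard free energies of sequential steps add: ΔG°₃ = ΔG°₁ + ΔG°₂, so n₃E°₃ = n₁E°₁ + n₂E°₂.
E°₃ = (2×+1.24 + 1×-0.32) / 3 = (+2.160) / 3 = +0.720 V.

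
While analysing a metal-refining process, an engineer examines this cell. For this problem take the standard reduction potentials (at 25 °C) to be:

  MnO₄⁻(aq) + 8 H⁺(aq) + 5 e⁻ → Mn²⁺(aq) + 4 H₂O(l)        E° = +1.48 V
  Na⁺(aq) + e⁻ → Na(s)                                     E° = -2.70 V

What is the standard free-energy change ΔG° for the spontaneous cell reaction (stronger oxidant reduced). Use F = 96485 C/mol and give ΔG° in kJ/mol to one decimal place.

MnO₄⁻/Mn²⁺ (E° = +1.48 V) is the cathode; Na⁺/Na (E° = -2.70 V) is the anode, so E°cell = +4.18 V.
Balancing electrons gives n = 5 (lcm of 5 and 1).
ΔG° = −nFE° = −(5)(96485)(+4.18) = -2,016,536 J = -2016.5 kJ/mol.

-2016.5 kJ/mol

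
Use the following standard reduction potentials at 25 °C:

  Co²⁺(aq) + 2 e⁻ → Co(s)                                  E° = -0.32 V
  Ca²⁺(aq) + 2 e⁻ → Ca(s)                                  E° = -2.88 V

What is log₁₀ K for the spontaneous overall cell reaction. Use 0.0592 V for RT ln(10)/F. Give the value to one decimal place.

86.5

Cathode: Co²⁺/Co; anode: Ca²⁺/Ca. E°cell = +2.56 V, n = 2.
log K = nE°cell / 0.0592 = (2)(+2.56) / 0.0592 = 86.5.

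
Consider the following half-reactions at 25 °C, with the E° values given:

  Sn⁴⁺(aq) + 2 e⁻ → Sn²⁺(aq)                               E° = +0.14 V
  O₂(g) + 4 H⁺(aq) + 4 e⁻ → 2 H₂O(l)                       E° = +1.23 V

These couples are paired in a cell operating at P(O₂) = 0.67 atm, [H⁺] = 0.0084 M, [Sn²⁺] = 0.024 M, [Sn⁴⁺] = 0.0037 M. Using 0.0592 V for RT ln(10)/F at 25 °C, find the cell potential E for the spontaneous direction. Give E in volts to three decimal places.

+0.989 V

O₂/H₂O is the cathode (higher E°), Sn⁴⁺/Sn²⁺ the anode: E°cell = +1.23 − (+0.14) = +1.09 V, n = 4.
Overall: O₂(g) + 4 H⁺(aq) + 2 Sn²⁺(aq) → 2 H₂O(l) + 2 Sn⁴⁺(aq)
Q = [Sn⁴⁺]^2 / (P(O₂)·[H⁺]^4·[Sn²⁺]^2); log Q = 6.853.
E = E° − (0.0592/n) log Q = +1.09 − (0.0592/4)(6.853) = +0.989 V.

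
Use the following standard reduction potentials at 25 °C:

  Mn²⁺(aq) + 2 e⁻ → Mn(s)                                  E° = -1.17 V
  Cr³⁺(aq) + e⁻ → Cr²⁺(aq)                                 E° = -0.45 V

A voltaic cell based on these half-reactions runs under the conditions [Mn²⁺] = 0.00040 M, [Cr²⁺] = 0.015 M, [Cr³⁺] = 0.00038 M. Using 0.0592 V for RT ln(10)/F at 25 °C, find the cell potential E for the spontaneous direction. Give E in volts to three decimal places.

Cr³⁺/Cr²⁺ is the cathode (higher E°), Mn²⁺/Mn the anode: E°cell = -0.45 − (-1.17) = +0.72 V, n = 2.
Overall: 2 Cr³⁺(aq) + Mn(s) → 2 Cr²⁺(aq) + Mn²⁺(aq)
Q = [Cr²⁺]^2·[Mn²⁺] / ([Cr³⁺]^2); log Q = -0.205.
E = E° − (0.0592/n) log Q = +0.72 − (0.0592/2)(-0.205) = +0.726 V.

+0.726 V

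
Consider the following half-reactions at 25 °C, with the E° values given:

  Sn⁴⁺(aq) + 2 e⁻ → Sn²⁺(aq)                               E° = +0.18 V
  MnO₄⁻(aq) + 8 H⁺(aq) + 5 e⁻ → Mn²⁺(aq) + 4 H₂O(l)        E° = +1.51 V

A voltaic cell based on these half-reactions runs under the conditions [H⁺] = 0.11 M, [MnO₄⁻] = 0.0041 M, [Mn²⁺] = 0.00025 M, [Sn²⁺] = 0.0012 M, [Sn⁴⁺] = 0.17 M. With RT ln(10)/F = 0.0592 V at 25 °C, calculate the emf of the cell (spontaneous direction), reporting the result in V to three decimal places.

MnO₄⁻/Mn²⁺ is the cathode (higher E°), Sn⁴⁺/Sn²⁺ the anode: E°cell = +1.51 − (+0.18) = +1.33 V, n = 10.
Overall: 2 MnO₄⁻(aq) + 16 H⁺(aq) + 5 Sn²⁺(aq) → 2 Mn²⁺(aq) + 8 H₂O(l) + 5 Sn⁴⁺(aq)
Q = [Mn²⁺]^2·[Sn⁴⁺]^5 / ([MnO₄⁻]^2·[H⁺]^16·[Sn²⁺]^5); log Q = 23.664.
E = E° − (0.0592/n) log Q = +1.33 − (0.0592/10)(23.664) = +1.190 V.

+1.190 V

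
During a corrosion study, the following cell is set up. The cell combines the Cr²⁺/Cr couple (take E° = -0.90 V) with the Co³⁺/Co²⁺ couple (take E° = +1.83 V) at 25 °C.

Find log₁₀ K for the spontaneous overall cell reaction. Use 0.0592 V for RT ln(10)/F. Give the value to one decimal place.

92.2

Cathode: Co³⁺/Co²⁺; anode: Cr²⁺/Cr. E°cell = +2.73 V, n = 2.
log K = nE°cell / 0.0592 = (2)(+2.73) / 0.0592 = 92.2.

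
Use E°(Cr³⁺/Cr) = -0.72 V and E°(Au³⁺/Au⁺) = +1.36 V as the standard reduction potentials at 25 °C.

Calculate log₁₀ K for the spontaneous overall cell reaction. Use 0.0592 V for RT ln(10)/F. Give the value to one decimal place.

Cathode: Au³⁺/Au⁺; anode: Cr³⁺/Cr. E°cell = +2.08 V, n = 6.
log K = nE°cell / 0.0592 = (6)(+2.08) / 0.0592 = 210.8.

210.8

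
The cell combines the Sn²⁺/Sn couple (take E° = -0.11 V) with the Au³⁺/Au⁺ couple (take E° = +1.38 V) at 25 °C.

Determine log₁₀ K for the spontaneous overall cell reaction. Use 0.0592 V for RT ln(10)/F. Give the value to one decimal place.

50.3

Cathode: Au³⁺/Au⁺; anode: Sn²⁺/Sn. E°cell = +1.49 V, n = 2.
log K = nE°cell / 0.0592 = (2)(+1.49) / 0.0592 = 50.3.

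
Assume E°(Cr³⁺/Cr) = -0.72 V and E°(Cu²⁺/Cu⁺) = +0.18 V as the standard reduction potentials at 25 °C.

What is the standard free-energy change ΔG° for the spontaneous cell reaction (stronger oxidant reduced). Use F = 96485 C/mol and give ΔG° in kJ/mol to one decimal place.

Cu²⁺/Cu⁺ (E° = +0.18 V) is the cathode; Cr³⁺/Cr (E° = -0.72 V) is the anode, so E°cell = +0.90 V.
Balancing electrons gives n = 3 (lcm of 1 and 3).
ΔG° = −nFE° = −(3)(96485)(+0.90) = -260,510 J = -260.5 kJ/mol.

-260.5 kJ/mol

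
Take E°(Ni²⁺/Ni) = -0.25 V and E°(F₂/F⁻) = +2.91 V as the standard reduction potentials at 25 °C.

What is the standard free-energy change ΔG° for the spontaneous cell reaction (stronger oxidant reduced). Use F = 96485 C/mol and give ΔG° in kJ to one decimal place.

F₂/F⁻ (E° = +2.91 V) is the cathode; Ni²⁺/Ni (E° = -0.25 V) is the anode, so E°cell = +3.16 V.
Balancing electrons gives n = 2 (lcm of 2 and 2).
ΔG° = −nFE° = −(2)(96485)(+3.16) = -609,785 J = -609.8 kJ.

-609.8 kJ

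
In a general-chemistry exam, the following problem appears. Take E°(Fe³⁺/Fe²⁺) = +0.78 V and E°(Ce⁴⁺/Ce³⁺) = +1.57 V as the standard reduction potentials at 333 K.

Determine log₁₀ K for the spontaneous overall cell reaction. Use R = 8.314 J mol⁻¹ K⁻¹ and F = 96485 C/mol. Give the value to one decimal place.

12.0

Cathode: Ce⁴⁺/Ce³⁺; anode: Fe³⁺/Fe²⁺. E°cell = (+1.57) − (+0.78) = +0.79 V, with n = 1.
ΔG° = −nFE° = −RT ln K, so ln K = nFE°/(RT) = (1)(96485)(+0.79) / ((8.314)(333)) = 27.532.
log₁₀ K = 27.532 / ln 10 = 12.0.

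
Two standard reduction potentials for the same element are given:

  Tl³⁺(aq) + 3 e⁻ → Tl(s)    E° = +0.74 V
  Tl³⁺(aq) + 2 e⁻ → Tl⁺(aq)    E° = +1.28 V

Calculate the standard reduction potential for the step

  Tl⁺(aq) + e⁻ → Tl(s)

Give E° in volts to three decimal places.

-0.340 V

Sequential free energies add, so n₃E°₃ = n₁E°₁ + n₂E°₂.
With n₃ = 3, and the known step contributing 2×(+1.28) V, the unknown satisfies 1·E° = 3×(+0.74) − 2×(+1.28) = -0.340.
E° = -0.340 / 1 = -0.340 V.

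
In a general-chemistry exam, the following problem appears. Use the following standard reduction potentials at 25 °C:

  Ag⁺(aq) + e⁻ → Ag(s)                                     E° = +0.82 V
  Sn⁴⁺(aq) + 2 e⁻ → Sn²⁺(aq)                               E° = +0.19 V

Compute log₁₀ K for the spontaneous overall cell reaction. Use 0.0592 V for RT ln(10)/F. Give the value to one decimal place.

21.3

Cathode: Ag⁺/Ag; anode: Sn⁴⁺/Sn²⁺. E°cell = +0.63 V, n = 2.
log K = nE°cell / 0.0592 = (2)(+0.63) / 0.0592 = 21.3.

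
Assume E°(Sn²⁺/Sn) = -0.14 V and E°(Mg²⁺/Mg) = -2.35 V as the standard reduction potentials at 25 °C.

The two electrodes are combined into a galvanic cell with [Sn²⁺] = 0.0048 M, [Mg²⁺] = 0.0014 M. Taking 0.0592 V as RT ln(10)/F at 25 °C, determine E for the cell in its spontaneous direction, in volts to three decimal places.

+2.226 V

Sn²⁺/Sn is the cathode (higher E°), Mg²⁺/Mg the anode: E°cell = -0.14 − (-2.35) = +2.21 V, n = 2.
Overall: Sn²⁺(aq) + Mg(s) → Sn(s) + Mg²⁺(aq)
Q = [Mg²⁺] / ([Sn²⁺]); log Q = -0.535.
E = E° − (0.0592/n) log Q = +2.21 − (0.0592/2)(-0.535) = +2.226 V.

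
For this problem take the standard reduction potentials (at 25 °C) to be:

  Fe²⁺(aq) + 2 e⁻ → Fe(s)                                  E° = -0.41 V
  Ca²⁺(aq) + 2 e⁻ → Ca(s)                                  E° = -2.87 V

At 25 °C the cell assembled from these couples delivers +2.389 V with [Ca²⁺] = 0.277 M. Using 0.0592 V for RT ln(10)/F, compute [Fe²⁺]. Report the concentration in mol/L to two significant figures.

Fe²⁺/Fe is the cathode, Ca²⁺/Ca the anode: E°cell = +2.46 V, n = 2.
Overall reaction: Fe²⁺(aq) + Ca(s) → Fe(s) + Ca²⁺(aq); Q = [Ca²⁺]^1/[Fe²⁺]^1.
From E = E° − (0.0592/n) log Q: log Q = (E° − E)·n/0.0592 = (+2.46 − (+2.389))·2/0.0592 = 2.3986.
So 1·log[Fe²⁺] = 1·log(0.277) − log Q = -0.5575 − (2.3986) = -2.9561; [Fe²⁺] = 10^(-2.9561) ≈ 0.0011 M.

0.0011 M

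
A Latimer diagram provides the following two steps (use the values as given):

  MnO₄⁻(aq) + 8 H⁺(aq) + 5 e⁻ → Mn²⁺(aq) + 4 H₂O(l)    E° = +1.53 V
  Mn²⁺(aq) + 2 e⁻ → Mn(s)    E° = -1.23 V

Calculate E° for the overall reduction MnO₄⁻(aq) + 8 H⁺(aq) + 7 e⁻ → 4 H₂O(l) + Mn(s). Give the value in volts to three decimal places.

+0.741 V

Standard free energies of sequential steps add: ΔG°₃ = ΔG°₁ + ΔG°₂, so n₃E°₃ = n₁E°₁ + n₂E°₂.
E°₃ = (5×+1.53 + 2×-1.23) / 7 = (+5.190) / 7 = +0.741 V.
Simply averaging or adding the two E° values would be wrong; the electron-weighted sum is required.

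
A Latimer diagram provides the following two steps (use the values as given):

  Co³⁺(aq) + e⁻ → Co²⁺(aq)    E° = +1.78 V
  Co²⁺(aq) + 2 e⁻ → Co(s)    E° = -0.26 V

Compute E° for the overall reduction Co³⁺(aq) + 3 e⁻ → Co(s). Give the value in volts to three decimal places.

+0.420 V

Standard free energies of sequential steps add: ΔG°₃ = ΔG°₁ + ΔG°₂, so n₃E°₃ = n₁E°₁ + n₂E°₂.
E°₃ = (1×+1.78 + 2×-0.26) / 3 = (+1.260) / 3 = +0.420 V.
E° values themselves are not directly additive — weighting by electron count is essential.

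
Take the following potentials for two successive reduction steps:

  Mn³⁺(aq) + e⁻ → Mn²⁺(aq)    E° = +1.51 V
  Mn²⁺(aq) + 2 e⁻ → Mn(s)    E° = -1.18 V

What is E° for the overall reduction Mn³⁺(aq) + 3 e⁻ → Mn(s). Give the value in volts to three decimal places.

-0.283 V

Adding the free-energy changes (−nFE°) of the two steps gives −n₃FE°₃ = −n₁FE°₁ − n₂FE°₂.
E°₃ = (1×+1.51 + 2×-1.18) / 3 = (-0.850) / 3 = -0.283 V.
E° values themselves are not directly additive — weighting by electron count is essential.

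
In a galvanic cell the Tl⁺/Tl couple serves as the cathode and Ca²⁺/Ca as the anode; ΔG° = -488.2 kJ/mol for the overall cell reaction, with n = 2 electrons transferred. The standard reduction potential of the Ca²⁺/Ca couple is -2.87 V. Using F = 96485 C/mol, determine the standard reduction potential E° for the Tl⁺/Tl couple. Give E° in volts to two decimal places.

E°cell = −ΔG°/(nF) = −(-488.2×10³)/((2)(96485)) = +2.530 V.
Since Tl⁺/Tl is the cathode and Ca²⁺/Ca the anode, E°cell = E°(Tl⁺/Tl) − E°(Ca²⁺/Ca).
So E°(Tl⁺/Tl) = E°cell + E°(Ca²⁺/Ca) = +2.530 + (-2.87) = -0.34 V.

-0.34 V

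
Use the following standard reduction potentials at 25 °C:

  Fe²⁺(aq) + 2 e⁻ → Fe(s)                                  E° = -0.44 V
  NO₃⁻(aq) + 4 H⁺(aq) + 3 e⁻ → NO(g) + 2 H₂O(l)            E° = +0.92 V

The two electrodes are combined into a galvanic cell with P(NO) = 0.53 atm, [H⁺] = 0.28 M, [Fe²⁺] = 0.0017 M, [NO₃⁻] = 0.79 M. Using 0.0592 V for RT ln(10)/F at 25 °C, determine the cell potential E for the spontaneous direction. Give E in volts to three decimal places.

+1.402 V

NO₃⁻/NO is the cathode (higher E°), Fe²⁺/Fe the anode: E°cell = +0.92 − (-0.44) = +1.36 V, n = 6.
Overall: 2 NO₃⁻(aq) + 8 H⁺(aq) + 3 Fe(s) → 2 NO(g) + 4 H₂O(l) + 3 Fe²⁺(aq)
Q = P(NO)^2·[Fe²⁺]^3 / ([NO₃⁻]^2·[H⁺]^8); log Q = -4.233.
E = E° − (0.0592/n) log Q = +1.36 − (0.0592/6)(-4.233) = +1.402 V.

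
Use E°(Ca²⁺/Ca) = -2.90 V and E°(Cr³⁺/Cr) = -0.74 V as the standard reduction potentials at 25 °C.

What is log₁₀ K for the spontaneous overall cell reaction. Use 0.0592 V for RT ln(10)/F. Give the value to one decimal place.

Cathode: Cr³⁺/Cr; anode: Ca²⁺/Ca. E°cell = +2.16 V, n = 6.
log K = nE°cell / 0.0592 = (6)(+2.16) / 0.0592 = 218.9.

218.9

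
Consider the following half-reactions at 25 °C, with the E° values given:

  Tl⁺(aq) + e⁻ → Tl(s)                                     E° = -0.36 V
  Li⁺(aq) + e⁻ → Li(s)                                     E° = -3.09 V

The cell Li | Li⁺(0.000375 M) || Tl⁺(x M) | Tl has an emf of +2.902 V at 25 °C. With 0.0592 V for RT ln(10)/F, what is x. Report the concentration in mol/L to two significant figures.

Tl⁺/Tl is the cathode, Li⁺/Li the anode: E°cell = +2.73 V, n = 1.
Overall reaction: Tl⁺(aq) + Li(s) → Tl(s) + Li⁺(aq); Q = [Li⁺]^1/[Tl⁺]^1.
From E = E° − (0.0592/n) log Q: log Q = (E° − E)·n/0.0592 = (+2.73 − (+2.902))·1/0.0592 = -2.9054.
So 1·log[Tl⁺] = 1·log(0.000375) − log Q = -3.4260 − (-2.9054) = -0.5206; [Tl⁺] = 10^(-0.5206) ≈ 0.30 M.

0.30 M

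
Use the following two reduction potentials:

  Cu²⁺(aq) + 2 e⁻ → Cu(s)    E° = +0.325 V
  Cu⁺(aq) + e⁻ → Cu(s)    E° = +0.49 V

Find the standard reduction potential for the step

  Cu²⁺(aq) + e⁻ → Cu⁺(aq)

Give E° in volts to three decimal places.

Sequential free energies add, so n₃E°₃ = n₁E°₁ + n₂E°₂.
With n₃ = 2, and the known step contributing 1×(+0.49) V, the unknown satisfies 1·E° = 2×(+0.325) − 1×(+0.49) = +0.160.
E° = +0.160 / 1 = +0.160 V.

+0.160 V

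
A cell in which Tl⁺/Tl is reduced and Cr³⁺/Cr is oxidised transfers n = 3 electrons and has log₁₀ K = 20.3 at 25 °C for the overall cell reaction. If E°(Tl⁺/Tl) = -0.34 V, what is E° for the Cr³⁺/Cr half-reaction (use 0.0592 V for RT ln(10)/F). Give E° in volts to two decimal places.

-0.74 V

E°cell = (0.0592/n)·log K = (0.0592/3)(20.3) = +0.401 V.
Since Tl⁺/Tl is the cathode and Cr³⁺/Cr the anode, E°cell = E°(Tl⁺/Tl) − E°(Cr³⁺/Cr).
So E°(Cr³⁺/Cr) = E°(Tl⁺/Tl) − E°cell = (-0.34) − (+0.401) = -0.74 V.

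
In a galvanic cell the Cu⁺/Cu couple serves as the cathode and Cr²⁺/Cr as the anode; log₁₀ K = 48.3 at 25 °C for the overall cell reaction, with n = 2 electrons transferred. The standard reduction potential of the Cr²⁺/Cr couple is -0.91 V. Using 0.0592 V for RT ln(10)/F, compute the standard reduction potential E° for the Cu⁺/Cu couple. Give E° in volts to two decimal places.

E°cell = (0.0592/n)·log K = (0.0592/2)(48.3) = +1.430 V.
Since Cu⁺/Cu is the cathode and Cr²⁺/Cr the anode, E°cell = E°(Cu⁺/Cu) − E°(Cr²⁺/Cr).
So E°(Cu⁺/Cu) = E°cell + E°(Cr²⁺/Cr) = +1.430 + (-0.91) = +0.52 V.

+0.52 V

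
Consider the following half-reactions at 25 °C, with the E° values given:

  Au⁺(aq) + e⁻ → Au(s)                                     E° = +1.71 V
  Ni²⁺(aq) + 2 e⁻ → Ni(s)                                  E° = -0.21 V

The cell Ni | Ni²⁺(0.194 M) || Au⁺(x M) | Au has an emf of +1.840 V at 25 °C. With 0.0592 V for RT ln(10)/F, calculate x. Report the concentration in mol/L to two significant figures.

0.020 M

Au⁺/Au is the cathode, Ni²⁺/Ni the anode: E°cell = +1.92 V, n = 2.
Overall reaction: 2 Au⁺(aq) + Ni(s) → 2 Au(s) + Ni²⁺(aq); Q = [Ni²⁺]^1/[Au⁺]^2.
From E = E° − (0.0592/n) log Q: log Q = (E° − E)·n/0.0592 = (+1.92 − (+1.840))·2/0.0592 = 2.7027.
So 2·log[Au⁺] = 1·log(0.194) − log Q = -0.7122 − (2.7027) = -3.4149; log[Au⁺] = -3.4149 / 2 = -1.7074; [Au⁺] = 10^(-1.7074) ≈ 0.020 M.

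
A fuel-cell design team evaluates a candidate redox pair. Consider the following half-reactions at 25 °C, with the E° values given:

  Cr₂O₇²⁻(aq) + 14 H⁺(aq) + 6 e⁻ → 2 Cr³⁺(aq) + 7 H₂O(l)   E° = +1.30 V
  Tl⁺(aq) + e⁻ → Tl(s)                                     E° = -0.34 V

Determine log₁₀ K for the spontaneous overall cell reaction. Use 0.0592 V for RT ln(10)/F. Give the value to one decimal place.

Cathode: Cr₂O₇²⁻/Cr³⁺; anode: Tl⁺/Tl. E°cell = +1.64 V, n = 6.
log K = nE°cell / 0.0592 = (6)(+1.64) / 0.0592 = 166.2.

166.2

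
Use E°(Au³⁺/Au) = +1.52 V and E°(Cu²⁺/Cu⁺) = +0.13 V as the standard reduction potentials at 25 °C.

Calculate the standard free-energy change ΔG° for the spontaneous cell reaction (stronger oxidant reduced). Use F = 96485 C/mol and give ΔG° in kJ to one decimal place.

Au³⁺/Au (E° = +1.52 V) is the cathode; Cu²⁺/Cu⁺ (E° = +0.13 V) is the anode, so E°cell = +1.39 V.
Balancing electrons gives n = 3 (lcm of 3 and 1).
ΔG° = −nFE° = −(3)(96485)(+1.39) = -402,342 J = -402.3 kJ.

-402.3 kJ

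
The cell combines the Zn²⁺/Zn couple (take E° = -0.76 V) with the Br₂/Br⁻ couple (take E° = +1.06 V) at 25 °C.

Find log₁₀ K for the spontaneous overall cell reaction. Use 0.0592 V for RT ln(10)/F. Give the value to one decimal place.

61.5

Cathode: Br₂/Br⁻; anode: Zn²⁺/Zn. E°cell = +1.82 V, n = 2.
log K = nE°cell / 0.0592 = (2)(+1.82) / 0.0592 = 61.5.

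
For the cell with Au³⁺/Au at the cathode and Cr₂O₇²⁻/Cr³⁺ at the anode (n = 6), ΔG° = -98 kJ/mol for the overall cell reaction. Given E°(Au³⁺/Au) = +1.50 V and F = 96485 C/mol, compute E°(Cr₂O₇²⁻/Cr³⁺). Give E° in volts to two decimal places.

E°cell = −ΔG°/(nF) = −(-98×10³)/((6)(96485)) = +0.169 V.
Since Au³⁺/Au is the cathode and Cr₂O₇²⁻/Cr³⁺ the anode, E°cell = E°(Au³⁺/Au) − E°(Cr₂O₇²⁻/Cr³⁺).
So E°(Cr₂O₇²⁻/Cr³⁺) = E°(Au³⁺/Au) − E°cell = (+1.50) − (+0.169) = +1.33 V.

+1.33 V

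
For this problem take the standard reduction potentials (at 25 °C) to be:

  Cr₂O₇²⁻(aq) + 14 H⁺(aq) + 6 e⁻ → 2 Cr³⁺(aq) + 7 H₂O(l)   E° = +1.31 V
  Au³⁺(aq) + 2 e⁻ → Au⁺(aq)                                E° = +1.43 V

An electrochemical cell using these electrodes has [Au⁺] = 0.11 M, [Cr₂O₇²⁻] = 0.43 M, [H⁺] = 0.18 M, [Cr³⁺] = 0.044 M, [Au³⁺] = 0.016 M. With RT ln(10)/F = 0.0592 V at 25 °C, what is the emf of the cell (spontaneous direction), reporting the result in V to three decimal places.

+0.175 V

Au³⁺/Au⁺ is the cathode (higher E°), Cr₂O₇²⁻/Cr³⁺ the anode: E°cell = +1.43 − (+1.31) = +0.12 V, n = 6.
Overall: 3 Au³⁺(aq) + 2 Cr³⁺(aq) + 7 H₂O(l) → 3 Au⁺(aq) + Cr₂O₇²⁻(aq) + 14 H⁺(aq)
Q = [Au⁺]^3·[Cr₂O₇²⁻]·[H⁺]^14 / ([Au³⁺]^3·[Cr³⁺]^2); log Q = -5.568.
E = E° − (0.0592/n) log Q = +0.12 − (0.0592/6)(-5.568) = +0.175 V.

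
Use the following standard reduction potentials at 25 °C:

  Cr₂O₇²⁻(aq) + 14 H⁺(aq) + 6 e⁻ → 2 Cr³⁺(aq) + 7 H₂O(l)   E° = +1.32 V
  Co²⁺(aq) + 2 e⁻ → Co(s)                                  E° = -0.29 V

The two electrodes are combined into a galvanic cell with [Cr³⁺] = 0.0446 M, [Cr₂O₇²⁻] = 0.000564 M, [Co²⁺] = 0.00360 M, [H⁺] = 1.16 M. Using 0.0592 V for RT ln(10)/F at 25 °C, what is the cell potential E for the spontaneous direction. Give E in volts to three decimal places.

Cr₂O₇²⁻/Cr³⁺ is the cathode (higher E°), Co²⁺/Co the anode: E°cell = +1.32 − (-0.29) = +1.61 V, n = 6.
Overall: Cr₂O₇²⁻(aq) + 14 H⁺(aq) + 3 Co(s) → 2 Cr³⁺(aq) + 7 H₂O(l) + 3 Co²⁺(aq)
Q = [Cr³⁺]^2·[Co²⁺]^3 / ([Cr₂O₇²⁻]·[H⁺]^14); log Q = -7.686.
E = E° − (0.0592/n) log Q = +1.61 − (0.0592/6)(-7.686) = +1.686 V.

+1.686 V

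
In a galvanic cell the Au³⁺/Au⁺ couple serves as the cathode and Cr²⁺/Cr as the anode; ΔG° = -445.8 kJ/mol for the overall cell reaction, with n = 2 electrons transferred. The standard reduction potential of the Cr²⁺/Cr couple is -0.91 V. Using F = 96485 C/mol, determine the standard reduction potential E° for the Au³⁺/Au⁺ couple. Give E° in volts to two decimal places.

E°cell = −ΔG°/(nF) = −(-445.8×10³)/((2)(96485)) = +2.310 V.
Since Au³⁺/Au⁺ is the cathode and Cr²⁺/Cr the anode, E°cell = E°(Au³⁺/Au⁺) − E°(Cr²⁺/Cr).
So E°(Au³⁺/Au⁺) = E°cell + E°(Cr²⁺/Cr) = +2.310 + (-0.91) = +1.40 V.

+1.40 V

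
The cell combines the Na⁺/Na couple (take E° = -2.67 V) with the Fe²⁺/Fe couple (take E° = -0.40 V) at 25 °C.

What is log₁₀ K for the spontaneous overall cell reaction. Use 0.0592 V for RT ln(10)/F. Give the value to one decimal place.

Cathode: Fe²⁺/Fe; anode: Na⁺/Na. E°cell = +2.27 V, n = 2.
log K = nE°cell / 0.0592 = (2)(+2.27) / 0.0592 = 76.7.

76.7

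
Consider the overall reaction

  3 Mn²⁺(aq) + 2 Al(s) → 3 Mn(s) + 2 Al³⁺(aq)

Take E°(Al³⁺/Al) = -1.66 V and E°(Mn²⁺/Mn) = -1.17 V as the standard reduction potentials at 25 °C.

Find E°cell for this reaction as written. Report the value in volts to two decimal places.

The Mn²⁺/Mn couple has the higher reduction potential, so it is the cathode; Al³⁺/Al is oxidised at the anode.
E°cell = E°(cathode) − E°(anode) = (-1.17) − (-1.66) = +0.49 V.
Since E°cell > 0, the reaction is spontaneous under standard conditions.

+0.49 V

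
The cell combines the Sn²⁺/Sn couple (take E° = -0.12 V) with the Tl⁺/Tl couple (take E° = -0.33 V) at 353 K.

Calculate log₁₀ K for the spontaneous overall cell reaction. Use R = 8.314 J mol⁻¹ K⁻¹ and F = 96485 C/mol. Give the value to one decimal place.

Cathode: Sn²⁺/Sn; anode: Tl⁺/Tl. E°cell = (-0.12) − (-0.33) = +0.21 V, with n = 2.
ΔG° = −nFE° = −RT ln K, so ln K = nFE°/(RT) = (2)(96485)(+0.21) / ((8.314)(353)) = 13.808.
log₁₀ K = 13.808 / ln 10 = 6.0.

6.0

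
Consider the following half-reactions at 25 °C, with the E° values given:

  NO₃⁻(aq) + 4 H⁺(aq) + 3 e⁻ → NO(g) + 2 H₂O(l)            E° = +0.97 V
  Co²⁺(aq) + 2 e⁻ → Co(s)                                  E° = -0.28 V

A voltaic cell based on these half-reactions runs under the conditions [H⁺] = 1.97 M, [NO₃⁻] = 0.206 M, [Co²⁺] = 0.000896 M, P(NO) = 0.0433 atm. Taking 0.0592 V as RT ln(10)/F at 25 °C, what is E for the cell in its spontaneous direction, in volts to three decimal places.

+1.377 V

NO₃⁻/NO is the cathode (higher E°), Co²⁺/Co the anode: E°cell = +0.97 − (-0.28) = +1.25 V, n = 6.
Overall: 2 NO₃⁻(aq) + 8 H⁺(aq) + 3 Co(s) → 2 NO(g) + 4 H₂O(l) + 3 Co²⁺(aq)
Q = P(NO)^2·[Co²⁺]^3 / ([NO₃⁻]^2·[H⁺]^8); log Q = -12.854.
E = E° − (0.0592/n) log Q = +1.25 − (0.0592/6)(-12.854) = +1.377 V.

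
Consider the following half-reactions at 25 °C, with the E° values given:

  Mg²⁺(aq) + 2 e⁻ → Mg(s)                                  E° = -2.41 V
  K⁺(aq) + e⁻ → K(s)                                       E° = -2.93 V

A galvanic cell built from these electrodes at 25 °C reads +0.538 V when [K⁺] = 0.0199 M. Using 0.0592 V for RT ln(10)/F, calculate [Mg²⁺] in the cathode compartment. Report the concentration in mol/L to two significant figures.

0.0016 M

Mg²⁺/Mg is the cathode, K⁺/K the anode: E°cell = +0.52 V, n = 2.
Overall reaction: Mg²⁺(aq) + 2 K(s) → Mg(s) + 2 K⁺(aq); Q = [K⁺]^2/[Mg²⁺]^1.
From E = E° − (0.0592/n) log Q: log Q = (E° − E)·n/0.0592 = (+0.52 − (+0.538))·2/0.0592 = -0.6081.
So 1·log[Mg²⁺] = 2·log(0.0199) − log Q = -3.4023 − (-0.6081) = -2.7942; [Mg²⁺] = 10^(-2.7942) ≈ 0.0016 M.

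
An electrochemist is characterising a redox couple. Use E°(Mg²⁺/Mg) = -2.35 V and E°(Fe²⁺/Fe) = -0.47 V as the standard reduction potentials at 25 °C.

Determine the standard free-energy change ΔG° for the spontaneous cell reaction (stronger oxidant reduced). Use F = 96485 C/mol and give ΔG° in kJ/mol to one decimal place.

-362.8 kJ/mol

Fe²⁺/Fe (E° = -0.47 V) is the cathode; Mg²⁺/Mg (E° = -2.35 V) is the anode, so E°cell = +1.88 V.
Balancing electrons gives n = 2 (lcm of 2 and 2).
ΔG° = −nFE° = −(2)(96485)(+1.88) = -362,784 J = -362.8 kJ/mol.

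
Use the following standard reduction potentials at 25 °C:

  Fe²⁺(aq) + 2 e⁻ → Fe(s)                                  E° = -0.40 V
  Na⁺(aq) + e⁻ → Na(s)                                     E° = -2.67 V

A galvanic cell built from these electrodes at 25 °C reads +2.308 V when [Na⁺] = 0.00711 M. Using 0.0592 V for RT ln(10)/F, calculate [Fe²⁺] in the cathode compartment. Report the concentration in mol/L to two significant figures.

Fe²⁺/Fe is the cathode, Na⁺/Na the anode: E°cell = +2.27 V, n = 2.
Overall reaction: Fe²⁺(aq) + 2 Na(s) → Fe(s) + 2 Na⁺(aq); Q = [Na⁺]^2/[Fe²⁺]^1.
From E = E° − (0.0592/n) log Q: log Q = (E° − E)·n/0.0592 = (+2.27 − (+2.308))·2/0.0592 = -1.2838.
So 1·log[Fe²⁺] = 2·log(0.00711) − log Q = -4.2963 − (-1.2838) = -3.0125; [Fe²⁺] = 10^(-3.0125) ≈ 0.00097 M.

0.00097 M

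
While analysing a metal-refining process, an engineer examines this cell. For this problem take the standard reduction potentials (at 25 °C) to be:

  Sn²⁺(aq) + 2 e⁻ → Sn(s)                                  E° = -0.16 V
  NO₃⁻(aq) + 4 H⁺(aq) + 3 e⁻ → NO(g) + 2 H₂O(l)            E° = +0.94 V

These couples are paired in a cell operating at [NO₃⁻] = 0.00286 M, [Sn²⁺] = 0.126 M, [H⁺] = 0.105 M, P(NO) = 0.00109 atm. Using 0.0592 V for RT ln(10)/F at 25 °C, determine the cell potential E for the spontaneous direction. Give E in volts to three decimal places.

+1.058 V

NO₃⁻/NO is the cathode (higher E°), Sn²⁺/Sn the anode: E°cell = +0.94 − (-0.16) = +1.10 V, n = 6.
Overall: 2 NO₃⁻(aq) + 8 H⁺(aq) + 3 Sn(s) → 2 NO(g) + 4 H₂O(l) + 3 Sn²⁺(aq)
Q = P(NO)^2·[Sn²⁺]^3 / ([NO₃⁻]^2·[H⁺]^8); log Q = 4.294.
E = E° − (0.0592/n) log Q = +1.10 − (0.0592/6)(4.294) = +1.058 V.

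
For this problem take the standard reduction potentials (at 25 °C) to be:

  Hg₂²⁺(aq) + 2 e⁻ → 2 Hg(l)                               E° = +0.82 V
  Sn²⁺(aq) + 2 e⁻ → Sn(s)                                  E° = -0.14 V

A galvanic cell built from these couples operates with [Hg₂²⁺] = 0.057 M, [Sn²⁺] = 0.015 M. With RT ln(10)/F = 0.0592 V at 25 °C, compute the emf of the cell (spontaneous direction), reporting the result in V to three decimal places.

+0.977 V

Hg₂²⁺/Hg is the cathode (higher E°), Sn²⁺/Sn the anode: E°cell = +0.82 − (-0.14) = +0.96 V, n = 2.
Overall: Hg₂²⁺(aq) + Sn(s) → 2 Hg(l) + Sn²⁺(aq)
Q = [Sn²⁺] / ([Hg₂²⁺]); log Q = -0.580.
E = E° − (0.0592/n) log Q = +0.96 − (0.0592/2)(-0.580) = +0.977 V.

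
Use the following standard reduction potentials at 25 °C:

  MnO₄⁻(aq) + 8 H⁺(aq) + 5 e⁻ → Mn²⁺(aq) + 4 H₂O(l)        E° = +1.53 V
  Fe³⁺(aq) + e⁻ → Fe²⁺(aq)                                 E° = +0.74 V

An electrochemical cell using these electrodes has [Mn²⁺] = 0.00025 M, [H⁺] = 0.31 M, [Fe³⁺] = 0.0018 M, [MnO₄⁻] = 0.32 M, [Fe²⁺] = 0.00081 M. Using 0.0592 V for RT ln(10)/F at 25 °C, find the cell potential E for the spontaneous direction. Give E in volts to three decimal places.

MnO₄⁻/Mn²⁺ is the cathode (higher E°), Fe³⁺/Fe²⁺ the anode: E°cell = +1.53 − (+0.74) = +0.79 V, n = 5.
Overall: MnO₄⁻(aq) + 8 H⁺(aq) + 5 Fe²⁺(aq) → Mn²⁺(aq) + 4 H₂O(l) + 5 Fe³⁺(aq)
Q = [Mn²⁺]·[Fe³⁺]^5 / ([MnO₄⁻]·[H⁺]^8·[Fe²⁺]^5); log Q = 2.696.
E = E° − (0.0592/n) log Q = +0.79 − (0.0592/5)(2.696) = +0.758 V.

+0.758 V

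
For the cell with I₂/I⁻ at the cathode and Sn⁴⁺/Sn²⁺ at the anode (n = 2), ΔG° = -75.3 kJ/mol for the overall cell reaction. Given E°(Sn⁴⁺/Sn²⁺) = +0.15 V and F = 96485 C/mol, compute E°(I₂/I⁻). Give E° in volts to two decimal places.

+0.54 V

E°cell = −ΔG°/(nF) = −(-75.3×10³)/((2)(96485)) = +0.390 V.
Since I₂/I⁻ is the cathode and Sn⁴⁺/Sn²⁺ the anode, E°cell = E°(I₂/I⁻) − E°(Sn⁴⁺/Sn²⁺).
So E°(I₂/I⁻) = E°cell + E°(Sn⁴⁺/Sn²⁺) = +0.390 + (+0.15) = +0.54 V.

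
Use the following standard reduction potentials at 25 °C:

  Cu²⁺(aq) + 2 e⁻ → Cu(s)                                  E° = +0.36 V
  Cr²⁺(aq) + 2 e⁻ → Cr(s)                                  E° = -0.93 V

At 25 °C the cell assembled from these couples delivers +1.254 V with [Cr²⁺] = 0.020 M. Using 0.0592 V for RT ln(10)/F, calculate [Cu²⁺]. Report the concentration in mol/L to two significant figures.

0.0012 M

Cu²⁺/Cu is the cathode, Cr²⁺/Cr the anode: E°cell = +1.29 V, n = 2.
Overall reaction: Cu²⁺(aq) + Cr(s) → Cu(s) + Cr²⁺(aq); Q = [Cr²⁺]^1/[Cu²⁺]^1.
From E = E° − (0.0592/n) log Q: log Q = (E° − E)·n/0.0592 = (+1.29 − (+1.254))·2/0.0592 = 1.2162.
So 1·log[Cu²⁺] = 1·log(0.02) − log Q = -1.6990 − (1.2162) = -2.9152; [Cu²⁺] = 10^(-2.9152) ≈ 0.0012 M.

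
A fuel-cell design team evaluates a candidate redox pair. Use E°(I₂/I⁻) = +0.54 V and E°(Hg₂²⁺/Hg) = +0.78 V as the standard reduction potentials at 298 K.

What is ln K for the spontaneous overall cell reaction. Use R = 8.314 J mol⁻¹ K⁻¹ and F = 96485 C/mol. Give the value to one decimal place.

18.7

Cathode: Hg₂²⁺/Hg; anode: I₂/I⁻. E°cell = (+0.78) − (+0.54) = +0.24 V, with n = 2.
ΔG° = −nFE° = −RT ln K, so ln K = nFE°/(RT) = (2)(96485)(+0.24) / ((8.314)(298)) = 18.693.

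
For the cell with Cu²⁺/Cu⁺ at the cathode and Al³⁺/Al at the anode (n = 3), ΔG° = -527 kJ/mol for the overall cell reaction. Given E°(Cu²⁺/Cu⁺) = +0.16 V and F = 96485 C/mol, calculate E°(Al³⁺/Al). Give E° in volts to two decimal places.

E°cell = −ΔG°/(nF) = −(-527×10³)/((3)(96485)) = +1.821 V.
Since Cu²⁺/Cu⁺ is the cathode and Al³⁺/Al the anode, E°cell = E°(Cu²⁺/Cu⁺) − E°(Al³⁺/Al).
So E°(Al³⁺/Al) = E°(Cu²⁺/Cu⁺) − E°cell = (+0.16) − (+1.821) = -1.66 V.

-1.66 V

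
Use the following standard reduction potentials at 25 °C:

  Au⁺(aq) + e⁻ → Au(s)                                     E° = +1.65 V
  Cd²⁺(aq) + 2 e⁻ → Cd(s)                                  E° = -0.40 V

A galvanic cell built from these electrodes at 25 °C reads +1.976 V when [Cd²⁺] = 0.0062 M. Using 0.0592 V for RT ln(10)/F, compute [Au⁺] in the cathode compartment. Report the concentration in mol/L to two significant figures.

Au⁺/Au is the cathode, Cd²⁺/Cd the anode: E°cell = +2.05 V, n = 2.
Overall reaction: 2 Au⁺(aq) + Cd(s) → 2 Au(s) + Cd²⁺(aq); Q = [Cd²⁺]^1/[Au⁺]^2.
From E = E° − (0.0592/n) log Q: log Q = (E° − E)·n/0.0592 = (+2.05 − (+1.976))·2/0.0592 = 2.5000.
So 2·log[Au⁺] = 1·log(0.0062) − log Q = -2.2076 − (2.5000) = -4.7076; log[Au⁺] = -4.7076 / 2 = -2.3538; [Au⁺] = 10^(-2.3538) ≈ 0.0044 M.

0.0044 M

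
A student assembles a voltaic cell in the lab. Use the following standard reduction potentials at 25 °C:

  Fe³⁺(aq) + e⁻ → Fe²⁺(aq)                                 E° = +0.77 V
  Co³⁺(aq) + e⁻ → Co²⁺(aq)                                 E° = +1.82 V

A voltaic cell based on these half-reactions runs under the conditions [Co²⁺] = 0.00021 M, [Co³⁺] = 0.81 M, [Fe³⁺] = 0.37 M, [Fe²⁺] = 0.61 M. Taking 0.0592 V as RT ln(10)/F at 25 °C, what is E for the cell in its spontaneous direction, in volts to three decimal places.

Co³⁺/Co²⁺ is the cathode (higher E°), Fe³⁺/Fe²⁺ the anode: E°cell = +1.82 − (+0.77) = +1.05 V, n = 1.
Overall: Co³⁺(aq) + Fe²⁺(aq) → Co²⁺(aq) + Fe³⁺(aq)
Q = [Co²⁺]·[Fe³⁺] / ([Co³⁺]·[Fe²⁺]); log Q = -3.803.
E = E° − (0.0592/n) log Q = +1.05 − (0.0592/1)(-3.803) = +1.275 V.

+1.275 V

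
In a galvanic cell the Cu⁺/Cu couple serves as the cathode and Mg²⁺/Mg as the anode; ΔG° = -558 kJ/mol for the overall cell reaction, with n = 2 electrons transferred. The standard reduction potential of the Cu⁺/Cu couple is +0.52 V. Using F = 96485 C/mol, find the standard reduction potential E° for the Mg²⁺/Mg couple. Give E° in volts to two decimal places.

-2.37 V

E°cell = −ΔG°/(nF) = −(-558×10³)/((2)(96485)) = +2.892 V.
Since Cu⁺/Cu is the cathode and Mg²⁺/Mg the anode, E°cell = E°(Cu⁺/Cu) − E°(Mg²⁺/Mg).
So E°(Mg²⁺/Mg) = E°(Cu⁺/Cu) − E°cell = (+0.52) − (+2.892) = -2.37 V.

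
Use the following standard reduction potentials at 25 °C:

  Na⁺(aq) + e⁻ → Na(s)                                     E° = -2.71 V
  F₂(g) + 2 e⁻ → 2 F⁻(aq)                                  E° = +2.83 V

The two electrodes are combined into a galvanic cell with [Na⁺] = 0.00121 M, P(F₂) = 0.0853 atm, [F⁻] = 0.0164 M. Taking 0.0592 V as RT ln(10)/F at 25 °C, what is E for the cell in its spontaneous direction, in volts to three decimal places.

F₂/F⁻ is the cathode (higher E°), Na⁺/Na the anode: E°cell = +2.83 − (-2.71) = +5.54 V, n = 2.
Overall: F₂(g) + 2 Na(s) → 2 F⁻(aq) + 2 Na⁺(aq)
Q = [F⁻]^2·[Na⁺]^2 / (P(F₂)); log Q = -8.336.
E = E° − (0.0592/n) log Q = +5.54 − (0.0592/2)(-8.336) = +5.787 V.

+5.787 V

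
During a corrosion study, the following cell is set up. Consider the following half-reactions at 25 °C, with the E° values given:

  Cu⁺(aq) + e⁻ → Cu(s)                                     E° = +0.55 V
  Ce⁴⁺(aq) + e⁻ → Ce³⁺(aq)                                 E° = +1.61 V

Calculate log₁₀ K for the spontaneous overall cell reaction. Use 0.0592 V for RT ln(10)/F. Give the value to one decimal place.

Cathode: Ce⁴⁺/Ce³⁺; anode: Cu⁺/Cu. E°cell = +1.06 V, n = 1.
log K = nE°cell / 0.0592 = (1)(+1.06) / 0.0592 = 17.9.

17.9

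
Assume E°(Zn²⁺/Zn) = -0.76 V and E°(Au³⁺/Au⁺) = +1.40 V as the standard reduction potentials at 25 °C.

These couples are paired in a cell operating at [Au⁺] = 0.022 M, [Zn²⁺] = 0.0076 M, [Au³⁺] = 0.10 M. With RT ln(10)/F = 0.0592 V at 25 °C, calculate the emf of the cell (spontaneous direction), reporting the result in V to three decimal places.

Au³⁺/Au⁺ is the cathode (higher E°), Zn²⁺/Zn the anode: E°cell = +1.40 − (-0.76) = +2.16 V, n = 2.
Overall: Au³⁺(aq) + Zn(s) → Au⁺(aq) + Zn²⁺(aq)
Q = [Au⁺]·[Zn²⁺] / ([Au³⁺]); log Q = -2.777.
E = E° − (0.0592/n) log Q = +2.16 − (0.0592/2)(-2.777) = +2.242 V.

+2.242 V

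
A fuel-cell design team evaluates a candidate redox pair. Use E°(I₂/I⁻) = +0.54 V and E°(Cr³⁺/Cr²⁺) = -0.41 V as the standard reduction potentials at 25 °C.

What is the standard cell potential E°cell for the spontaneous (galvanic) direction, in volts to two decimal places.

+0.95 V

The I₂/I⁻ couple has the higher reduction potential, so it is the cathode; Cr³⁺/Cr²⁺ is oxidised at the anode.
E°cell = E°(cathode) − E°(anode) = (+0.54) − (-0.41) = +0.95 V.
Since E°cell > 0, the reaction is spontaneous under standard conditions.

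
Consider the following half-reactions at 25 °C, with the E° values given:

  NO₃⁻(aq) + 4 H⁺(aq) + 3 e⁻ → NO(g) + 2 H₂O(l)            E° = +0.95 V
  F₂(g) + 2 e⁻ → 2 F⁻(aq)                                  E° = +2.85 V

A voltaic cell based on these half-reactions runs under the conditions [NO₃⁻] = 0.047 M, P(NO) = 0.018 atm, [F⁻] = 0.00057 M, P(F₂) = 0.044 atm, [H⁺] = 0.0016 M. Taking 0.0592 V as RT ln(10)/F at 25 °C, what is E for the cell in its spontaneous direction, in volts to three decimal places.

+2.264 V

F₂/F⁻ is the cathode (higher E°), NO₃⁻/NO the anode: E°cell = +2.85 − (+0.95) = +1.90 V, n = 6.
Overall: 3 F₂(g) + 2 NO(g) + 4 H₂O(l) → 6 F⁻(aq) + 2 NO₃⁻(aq) + 8 H⁺(aq)
Q = [F⁻]^6·[NO₃⁻]^2·[H⁺]^8 / (P(F₂)^3·P(NO)^2); log Q = -36.928.
E = E° − (0.0592/n) log Q = +1.90 − (0.0592/6)(-36.928) = +2.264 V.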